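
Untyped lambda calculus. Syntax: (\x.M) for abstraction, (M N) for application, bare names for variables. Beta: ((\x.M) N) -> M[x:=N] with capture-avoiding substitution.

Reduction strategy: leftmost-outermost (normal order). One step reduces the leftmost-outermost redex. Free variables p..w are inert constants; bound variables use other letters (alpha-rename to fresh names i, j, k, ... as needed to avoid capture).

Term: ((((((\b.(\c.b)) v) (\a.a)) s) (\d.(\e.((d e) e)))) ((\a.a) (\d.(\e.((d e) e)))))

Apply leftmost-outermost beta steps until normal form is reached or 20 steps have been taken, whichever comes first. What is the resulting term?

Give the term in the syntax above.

Answer: (((v s) (\d.(\e.((d e) e)))) (\d.(\e.((d e) e))))

Derivation:
Step 0: ((((((\b.(\c.b)) v) (\a.a)) s) (\d.(\e.((d e) e)))) ((\a.a) (\d.(\e.((d e) e)))))
Step 1: (((((\c.v) (\a.a)) s) (\d.(\e.((d e) e)))) ((\a.a) (\d.(\e.((d e) e)))))
Step 2: (((v s) (\d.(\e.((d e) e)))) ((\a.a) (\d.(\e.((d e) e)))))
Step 3: (((v s) (\d.(\e.((d e) e)))) (\d.(\e.((d e) e))))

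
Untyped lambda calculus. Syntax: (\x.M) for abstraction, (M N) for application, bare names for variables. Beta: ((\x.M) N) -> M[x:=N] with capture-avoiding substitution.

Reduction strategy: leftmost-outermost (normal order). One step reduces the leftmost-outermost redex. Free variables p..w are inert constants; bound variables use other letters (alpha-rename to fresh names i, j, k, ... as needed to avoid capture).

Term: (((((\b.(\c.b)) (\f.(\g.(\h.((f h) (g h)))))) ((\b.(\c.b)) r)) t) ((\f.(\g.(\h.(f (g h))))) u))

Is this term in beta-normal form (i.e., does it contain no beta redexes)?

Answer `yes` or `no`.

Term: (((((\b.(\c.b)) (\f.(\g.(\h.((f h) (g h)))))) ((\b.(\c.b)) r)) t) ((\f.(\g.(\h.(f (g h))))) u))
Found 3 beta redex(es).

Answer: no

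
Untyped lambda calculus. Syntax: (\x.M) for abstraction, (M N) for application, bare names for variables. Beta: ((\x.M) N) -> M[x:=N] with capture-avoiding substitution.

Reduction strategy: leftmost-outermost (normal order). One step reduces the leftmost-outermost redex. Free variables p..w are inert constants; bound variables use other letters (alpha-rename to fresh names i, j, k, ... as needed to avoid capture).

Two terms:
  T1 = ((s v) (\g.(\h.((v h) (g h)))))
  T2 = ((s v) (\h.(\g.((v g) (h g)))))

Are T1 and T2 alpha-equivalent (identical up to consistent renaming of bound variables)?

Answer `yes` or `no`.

Term 1: ((s v) (\g.(\h.((v h) (g h)))))
Term 2: ((s v) (\h.(\g.((v g) (h g)))))
Alpha-equivalence: compare structure up to binder renaming.
Result: True

Answer: yes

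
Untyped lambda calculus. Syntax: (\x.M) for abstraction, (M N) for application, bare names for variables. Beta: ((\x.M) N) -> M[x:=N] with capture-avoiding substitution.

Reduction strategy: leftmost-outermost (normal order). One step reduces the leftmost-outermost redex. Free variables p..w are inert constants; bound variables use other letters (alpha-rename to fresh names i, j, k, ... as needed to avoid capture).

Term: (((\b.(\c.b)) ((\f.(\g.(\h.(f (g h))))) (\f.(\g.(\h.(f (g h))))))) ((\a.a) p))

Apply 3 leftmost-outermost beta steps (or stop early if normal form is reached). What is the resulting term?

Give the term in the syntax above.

Answer: (\g.(\h.((\f.(\g.(\h.(f (g h))))) (g h))))

Derivation:
Step 0: (((\b.(\c.b)) ((\f.(\g.(\h.(f (g h))))) (\f.(\g.(\h.(f (g h))))))) ((\a.a) p))
Step 1: ((\c.((\f.(\g.(\h.(f (g h))))) (\f.(\g.(\h.(f (g h))))))) ((\a.a) p))
Step 2: ((\f.(\g.(\h.(f (g h))))) (\f.(\g.(\h.(f (g h))))))
Step 3: (\g.(\h.((\f.(\g.(\h.(f (g h))))) (g h))))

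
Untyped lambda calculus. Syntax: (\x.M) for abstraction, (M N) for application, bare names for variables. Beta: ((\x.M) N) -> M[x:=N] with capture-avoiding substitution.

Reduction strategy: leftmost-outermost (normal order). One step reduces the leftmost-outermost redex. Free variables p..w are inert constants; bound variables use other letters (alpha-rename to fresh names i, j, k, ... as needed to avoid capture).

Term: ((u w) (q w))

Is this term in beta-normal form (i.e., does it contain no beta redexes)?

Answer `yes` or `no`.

Answer: yes

Derivation:
Term: ((u w) (q w))
No beta redexes found.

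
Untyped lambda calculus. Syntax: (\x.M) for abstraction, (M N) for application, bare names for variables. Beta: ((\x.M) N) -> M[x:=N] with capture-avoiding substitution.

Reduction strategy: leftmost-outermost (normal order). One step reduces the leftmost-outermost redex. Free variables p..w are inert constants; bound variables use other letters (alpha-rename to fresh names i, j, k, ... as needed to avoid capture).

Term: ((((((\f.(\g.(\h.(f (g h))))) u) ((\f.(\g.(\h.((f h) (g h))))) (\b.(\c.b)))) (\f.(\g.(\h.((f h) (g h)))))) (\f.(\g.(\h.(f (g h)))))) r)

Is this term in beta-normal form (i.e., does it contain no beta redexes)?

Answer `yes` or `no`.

Term: ((((((\f.(\g.(\h.(f (g h))))) u) ((\f.(\g.(\h.((f h) (g h))))) (\b.(\c.b)))) (\f.(\g.(\h.((f h) (g h)))))) (\f.(\g.(\h.(f (g h)))))) r)
Found 2 beta redex(es).

Answer: no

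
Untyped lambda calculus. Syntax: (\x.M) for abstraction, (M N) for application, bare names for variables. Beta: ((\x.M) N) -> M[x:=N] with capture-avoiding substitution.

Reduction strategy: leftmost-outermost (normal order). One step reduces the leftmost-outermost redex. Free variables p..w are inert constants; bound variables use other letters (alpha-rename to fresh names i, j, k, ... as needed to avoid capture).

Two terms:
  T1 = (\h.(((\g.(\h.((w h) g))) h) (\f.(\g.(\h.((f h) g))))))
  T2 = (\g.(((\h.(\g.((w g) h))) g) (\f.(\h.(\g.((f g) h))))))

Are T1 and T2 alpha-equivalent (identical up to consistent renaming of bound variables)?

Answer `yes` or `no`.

Answer: yes

Derivation:
Term 1: (\h.(((\g.(\h.((w h) g))) h) (\f.(\g.(\h.((f h) g))))))
Term 2: (\g.(((\h.(\g.((w g) h))) g) (\f.(\h.(\g.((f g) h))))))
Alpha-equivalence: compare structure up to binder renaming.
Result: True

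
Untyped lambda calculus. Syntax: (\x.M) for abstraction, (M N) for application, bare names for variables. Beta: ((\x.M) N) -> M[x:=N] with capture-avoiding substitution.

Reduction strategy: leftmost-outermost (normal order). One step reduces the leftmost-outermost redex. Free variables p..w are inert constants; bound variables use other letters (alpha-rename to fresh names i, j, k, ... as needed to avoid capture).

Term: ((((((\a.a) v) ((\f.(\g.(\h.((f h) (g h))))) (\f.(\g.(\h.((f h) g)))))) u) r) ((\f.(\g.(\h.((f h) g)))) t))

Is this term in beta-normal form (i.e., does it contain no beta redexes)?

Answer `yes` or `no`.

Term: ((((((\a.a) v) ((\f.(\g.(\h.((f h) (g h))))) (\f.(\g.(\h.((f h) g)))))) u) r) ((\f.(\g.(\h.((f h) g)))) t))
Found 3 beta redex(es).

Answer: no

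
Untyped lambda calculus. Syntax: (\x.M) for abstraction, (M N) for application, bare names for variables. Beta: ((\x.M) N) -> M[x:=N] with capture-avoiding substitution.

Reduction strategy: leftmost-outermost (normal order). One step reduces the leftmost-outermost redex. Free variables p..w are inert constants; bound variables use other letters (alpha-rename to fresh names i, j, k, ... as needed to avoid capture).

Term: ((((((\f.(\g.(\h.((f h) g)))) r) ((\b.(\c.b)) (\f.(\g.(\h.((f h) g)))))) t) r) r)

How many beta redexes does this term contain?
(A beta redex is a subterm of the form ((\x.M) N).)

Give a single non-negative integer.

Term: ((((((\f.(\g.(\h.((f h) g)))) r) ((\b.(\c.b)) (\f.(\g.(\h.((f h) g)))))) t) r) r)
  Redex: ((\f.(\g.(\h.((f h) g)))) r)
  Redex: ((\b.(\c.b)) (\f.(\g.(\h.((f h) g)))))
Total redexes: 2

Answer: 2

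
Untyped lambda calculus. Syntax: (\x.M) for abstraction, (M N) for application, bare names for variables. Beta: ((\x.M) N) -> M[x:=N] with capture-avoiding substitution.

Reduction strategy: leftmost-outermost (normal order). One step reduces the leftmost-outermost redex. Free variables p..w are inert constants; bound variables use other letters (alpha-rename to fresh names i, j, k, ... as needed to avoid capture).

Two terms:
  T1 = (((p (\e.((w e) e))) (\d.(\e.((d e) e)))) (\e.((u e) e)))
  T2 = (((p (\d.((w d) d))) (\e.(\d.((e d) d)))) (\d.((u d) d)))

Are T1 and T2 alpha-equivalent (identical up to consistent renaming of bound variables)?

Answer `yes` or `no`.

Answer: yes

Derivation:
Term 1: (((p (\e.((w e) e))) (\d.(\e.((d e) e)))) (\e.((u e) e)))
Term 2: (((p (\d.((w d) d))) (\e.(\d.((e d) d)))) (\d.((u d) d)))
Alpha-equivalence: compare structure up to binder renaming.
Result: True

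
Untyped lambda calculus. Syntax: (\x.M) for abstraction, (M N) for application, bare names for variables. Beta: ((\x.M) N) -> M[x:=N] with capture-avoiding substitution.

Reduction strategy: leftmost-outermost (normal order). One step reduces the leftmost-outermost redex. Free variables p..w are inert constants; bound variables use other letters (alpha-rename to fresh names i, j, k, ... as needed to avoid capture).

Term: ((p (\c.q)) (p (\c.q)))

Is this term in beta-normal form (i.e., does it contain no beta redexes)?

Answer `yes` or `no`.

Answer: yes

Derivation:
Term: ((p (\c.q)) (p (\c.q)))
No beta redexes found.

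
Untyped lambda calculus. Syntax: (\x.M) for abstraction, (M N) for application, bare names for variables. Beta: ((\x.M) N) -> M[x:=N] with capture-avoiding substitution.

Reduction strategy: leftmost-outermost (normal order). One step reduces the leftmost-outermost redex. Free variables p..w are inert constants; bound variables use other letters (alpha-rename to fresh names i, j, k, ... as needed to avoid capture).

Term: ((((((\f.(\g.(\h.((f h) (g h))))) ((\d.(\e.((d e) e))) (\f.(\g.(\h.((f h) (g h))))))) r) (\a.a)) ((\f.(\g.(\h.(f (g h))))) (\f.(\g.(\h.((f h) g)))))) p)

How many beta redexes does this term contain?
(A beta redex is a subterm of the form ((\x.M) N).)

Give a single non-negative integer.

Term: ((((((\f.(\g.(\h.((f h) (g h))))) ((\d.(\e.((d e) e))) (\f.(\g.(\h.((f h) (g h))))))) r) (\a.a)) ((\f.(\g.(\h.(f (g h))))) (\f.(\g.(\h.((f h) g)))))) p)
  Redex: ((\f.(\g.(\h.((f h) (g h))))) ((\d.(\e.((d e) e))) (\f.(\g.(\h.((f h) (g h)))))))
  Redex: ((\d.(\e.((d e) e))) (\f.(\g.(\h.((f h) (g h))))))
  Redex: ((\f.(\g.(\h.(f (g h))))) (\f.(\g.(\h.((f h) g)))))
Total redexes: 3

Answer: 3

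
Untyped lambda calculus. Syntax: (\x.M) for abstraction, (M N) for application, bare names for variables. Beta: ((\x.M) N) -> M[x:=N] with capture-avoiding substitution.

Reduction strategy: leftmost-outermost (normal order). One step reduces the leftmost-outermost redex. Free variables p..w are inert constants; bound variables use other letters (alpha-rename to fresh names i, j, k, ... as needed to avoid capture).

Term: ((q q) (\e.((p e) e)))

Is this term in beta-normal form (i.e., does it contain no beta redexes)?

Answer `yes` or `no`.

Term: ((q q) (\e.((p e) e)))
No beta redexes found.

Answer: yes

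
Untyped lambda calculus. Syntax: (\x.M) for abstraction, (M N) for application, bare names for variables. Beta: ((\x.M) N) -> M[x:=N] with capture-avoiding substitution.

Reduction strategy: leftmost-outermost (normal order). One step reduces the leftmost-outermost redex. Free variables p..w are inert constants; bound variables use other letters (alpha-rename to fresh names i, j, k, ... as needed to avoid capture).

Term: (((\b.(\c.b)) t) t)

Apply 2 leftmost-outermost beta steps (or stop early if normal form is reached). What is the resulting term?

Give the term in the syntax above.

Step 0: (((\b.(\c.b)) t) t)
Step 1: ((\c.t) t)
Step 2: t

Answer: t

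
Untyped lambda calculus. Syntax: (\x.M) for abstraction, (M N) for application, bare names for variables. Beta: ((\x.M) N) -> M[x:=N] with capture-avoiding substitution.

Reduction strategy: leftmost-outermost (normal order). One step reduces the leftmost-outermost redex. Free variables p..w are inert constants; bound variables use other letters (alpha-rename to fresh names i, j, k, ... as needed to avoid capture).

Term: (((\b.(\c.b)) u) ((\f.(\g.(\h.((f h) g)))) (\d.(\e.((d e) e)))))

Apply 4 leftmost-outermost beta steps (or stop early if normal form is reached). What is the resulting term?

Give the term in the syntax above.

Step 0: (((\b.(\c.b)) u) ((\f.(\g.(\h.((f h) g)))) (\d.(\e.((d e) e)))))
Step 1: ((\c.u) ((\f.(\g.(\h.((f h) g)))) (\d.(\e.((d e) e)))))
Step 2: u
Step 3: (normal form reached)

Answer: u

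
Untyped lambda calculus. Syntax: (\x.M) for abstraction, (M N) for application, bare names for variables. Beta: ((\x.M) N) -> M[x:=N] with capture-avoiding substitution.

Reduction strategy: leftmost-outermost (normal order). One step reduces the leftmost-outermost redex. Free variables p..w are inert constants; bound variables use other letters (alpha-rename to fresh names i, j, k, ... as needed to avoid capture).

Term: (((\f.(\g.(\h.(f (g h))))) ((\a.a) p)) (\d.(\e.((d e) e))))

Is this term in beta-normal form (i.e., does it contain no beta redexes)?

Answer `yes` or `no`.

Term: (((\f.(\g.(\h.(f (g h))))) ((\a.a) p)) (\d.(\e.((d e) e))))
Found 2 beta redex(es).

Answer: no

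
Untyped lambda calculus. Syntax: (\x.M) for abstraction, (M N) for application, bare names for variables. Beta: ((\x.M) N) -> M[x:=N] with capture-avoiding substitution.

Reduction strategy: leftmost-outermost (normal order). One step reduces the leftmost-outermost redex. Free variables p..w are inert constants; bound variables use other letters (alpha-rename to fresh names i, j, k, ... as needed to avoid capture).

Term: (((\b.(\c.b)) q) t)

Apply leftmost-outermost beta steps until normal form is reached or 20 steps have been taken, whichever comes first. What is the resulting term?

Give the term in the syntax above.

Answer: q

Derivation:
Step 0: (((\b.(\c.b)) q) t)
Step 1: ((\c.q) t)
Step 2: q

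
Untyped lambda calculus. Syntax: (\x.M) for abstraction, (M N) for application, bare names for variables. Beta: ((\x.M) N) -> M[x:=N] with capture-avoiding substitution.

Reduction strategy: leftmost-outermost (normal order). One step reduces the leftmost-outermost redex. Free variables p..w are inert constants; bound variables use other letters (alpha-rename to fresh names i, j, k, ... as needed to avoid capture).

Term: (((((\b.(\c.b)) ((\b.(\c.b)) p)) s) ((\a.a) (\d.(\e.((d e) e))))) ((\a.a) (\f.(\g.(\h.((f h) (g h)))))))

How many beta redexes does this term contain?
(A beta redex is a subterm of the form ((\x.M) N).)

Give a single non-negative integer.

Answer: 4

Derivation:
Term: (((((\b.(\c.b)) ((\b.(\c.b)) p)) s) ((\a.a) (\d.(\e.((d e) e))))) ((\a.a) (\f.(\g.(\h.((f h) (g h)))))))
  Redex: ((\b.(\c.b)) ((\b.(\c.b)) p))
  Redex: ((\b.(\c.b)) p)
  Redex: ((\a.a) (\d.(\e.((d e) e))))
  Redex: ((\a.a) (\f.(\g.(\h.((f h) (g h))))))
Total redexes: 4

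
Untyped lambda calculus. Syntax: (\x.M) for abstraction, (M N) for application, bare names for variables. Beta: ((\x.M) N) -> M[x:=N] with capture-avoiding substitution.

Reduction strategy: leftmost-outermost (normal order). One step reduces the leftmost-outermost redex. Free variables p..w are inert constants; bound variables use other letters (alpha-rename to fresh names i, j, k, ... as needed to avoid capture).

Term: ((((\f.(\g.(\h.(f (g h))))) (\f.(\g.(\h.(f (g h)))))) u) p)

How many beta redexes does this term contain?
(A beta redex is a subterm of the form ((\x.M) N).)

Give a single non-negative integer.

Term: ((((\f.(\g.(\h.(f (g h))))) (\f.(\g.(\h.(f (g h)))))) u) p)
  Redex: ((\f.(\g.(\h.(f (g h))))) (\f.(\g.(\h.(f (g h))))))
Total redexes: 1

Answer: 1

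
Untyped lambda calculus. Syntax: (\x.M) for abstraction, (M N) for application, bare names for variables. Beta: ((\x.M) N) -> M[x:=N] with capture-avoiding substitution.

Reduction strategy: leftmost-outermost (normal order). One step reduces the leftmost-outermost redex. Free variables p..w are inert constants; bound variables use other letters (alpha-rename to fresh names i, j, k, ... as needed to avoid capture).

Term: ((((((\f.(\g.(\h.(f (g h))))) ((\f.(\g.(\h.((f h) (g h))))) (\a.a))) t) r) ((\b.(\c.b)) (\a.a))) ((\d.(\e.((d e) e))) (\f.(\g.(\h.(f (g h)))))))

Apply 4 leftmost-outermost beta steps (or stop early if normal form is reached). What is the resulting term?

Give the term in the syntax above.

Step 0: ((((((\f.(\g.(\h.(f (g h))))) ((\f.(\g.(\h.((f h) (g h))))) (\a.a))) t) r) ((\b.(\c.b)) (\a.a))) ((\d.(\e.((d e) e))) (\f.(\g.(\h.(f (g h)))))))
Step 1: (((((\g.(\h.(((\f.(\g.(\h.((f h) (g h))))) (\a.a)) (g h)))) t) r) ((\b.(\c.b)) (\a.a))) ((\d.(\e.((d e) e))) (\f.(\g.(\h.(f (g h)))))))
Step 2: ((((\h.(((\f.(\g.(\h.((f h) (g h))))) (\a.a)) (t h))) r) ((\b.(\c.b)) (\a.a))) ((\d.(\e.((d e) e))) (\f.(\g.(\h.(f (g h)))))))
Step 3: (((((\f.(\g.(\h.((f h) (g h))))) (\a.a)) (t r)) ((\b.(\c.b)) (\a.a))) ((\d.(\e.((d e) e))) (\f.(\g.(\h.(f (g h)))))))
Step 4: ((((\g.(\h.(((\a.a) h) (g h)))) (t r)) ((\b.(\c.b)) (\a.a))) ((\d.(\e.((d e) e))) (\f.(\g.(\h.(f (g h)))))))

Answer: ((((\g.(\h.(((\a.a) h) (g h)))) (t r)) ((\b.(\c.b)) (\a.a))) ((\d.(\e.((d e) e))) (\f.(\g.(\h.(f (g h)))))))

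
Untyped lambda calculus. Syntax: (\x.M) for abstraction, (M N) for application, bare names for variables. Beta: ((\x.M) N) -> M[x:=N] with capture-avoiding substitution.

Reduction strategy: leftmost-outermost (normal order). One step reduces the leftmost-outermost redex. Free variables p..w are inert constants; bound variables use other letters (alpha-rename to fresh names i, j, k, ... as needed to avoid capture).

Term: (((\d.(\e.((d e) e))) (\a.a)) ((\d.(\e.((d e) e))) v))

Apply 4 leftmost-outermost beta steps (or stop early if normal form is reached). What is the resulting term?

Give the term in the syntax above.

Step 0: (((\d.(\e.((d e) e))) (\a.a)) ((\d.(\e.((d e) e))) v))
Step 1: ((\e.(((\a.a) e) e)) ((\d.(\e.((d e) e))) v))
Step 2: (((\a.a) ((\d.(\e.((d e) e))) v)) ((\d.(\e.((d e) e))) v))
Step 3: (((\d.(\e.((d e) e))) v) ((\d.(\e.((d e) e))) v))
Step 4: ((\e.((v e) e)) ((\d.(\e.((d e) e))) v))

Answer: ((\e.((v e) e)) ((\d.(\e.((d e) e))) v))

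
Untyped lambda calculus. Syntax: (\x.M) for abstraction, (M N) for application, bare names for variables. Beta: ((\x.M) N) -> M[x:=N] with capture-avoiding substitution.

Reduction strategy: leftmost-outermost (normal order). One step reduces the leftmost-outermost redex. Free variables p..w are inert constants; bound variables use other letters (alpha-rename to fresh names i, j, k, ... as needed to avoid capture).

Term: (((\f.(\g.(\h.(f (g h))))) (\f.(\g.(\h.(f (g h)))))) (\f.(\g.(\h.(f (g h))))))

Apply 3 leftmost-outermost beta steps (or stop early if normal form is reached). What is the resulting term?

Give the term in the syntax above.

Step 0: (((\f.(\g.(\h.(f (g h))))) (\f.(\g.(\h.(f (g h)))))) (\f.(\g.(\h.(f (g h))))))
Step 1: ((\g.(\h.((\f.(\g.(\h.(f (g h))))) (g h)))) (\f.(\g.(\h.(f (g h))))))
Step 2: (\h.((\f.(\g.(\h.(f (g h))))) ((\f.(\g.(\h.(f (g h))))) h)))
Step 3: (\h.(\g.(\i.(((\f.(\g.(\h.(f (g h))))) h) (g i)))))

Answer: (\h.(\g.(\i.(((\f.(\g.(\h.(f (g h))))) h) (g i)))))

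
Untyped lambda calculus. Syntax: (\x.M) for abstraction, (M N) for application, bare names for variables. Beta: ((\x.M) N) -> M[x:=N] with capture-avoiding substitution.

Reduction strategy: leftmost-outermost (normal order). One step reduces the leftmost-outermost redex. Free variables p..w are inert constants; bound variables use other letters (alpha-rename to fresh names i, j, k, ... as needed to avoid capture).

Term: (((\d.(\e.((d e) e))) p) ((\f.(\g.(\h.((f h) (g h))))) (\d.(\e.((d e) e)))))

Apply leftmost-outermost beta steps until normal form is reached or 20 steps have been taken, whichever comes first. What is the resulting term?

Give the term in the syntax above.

Step 0: (((\d.(\e.((d e) e))) p) ((\f.(\g.(\h.((f h) (g h))))) (\d.(\e.((d e) e)))))
Step 1: ((\e.((p e) e)) ((\f.(\g.(\h.((f h) (g h))))) (\d.(\e.((d e) e)))))
Step 2: ((p ((\f.(\g.(\h.((f h) (g h))))) (\d.(\e.((d e) e))))) ((\f.(\g.(\h.((f h) (g h))))) (\d.(\e.((d e) e)))))
Step 3: ((p (\g.(\h.(((\d.(\e.((d e) e))) h) (g h))))) ((\f.(\g.(\h.((f h) (g h))))) (\d.(\e.((d e) e)))))
Step 4: ((p (\g.(\h.((\e.((h e) e)) (g h))))) ((\f.(\g.(\h.((f h) (g h))))) (\d.(\e.((d e) e)))))
Step 5: ((p (\g.(\h.((h (g h)) (g h))))) ((\f.(\g.(\h.((f h) (g h))))) (\d.(\e.((d e) e)))))
Step 6: ((p (\g.(\h.((h (g h)) (g h))))) (\g.(\h.(((\d.(\e.((d e) e))) h) (g h)))))
Step 7: ((p (\g.(\h.((h (g h)) (g h))))) (\g.(\h.((\e.((h e) e)) (g h)))))
Step 8: ((p (\g.(\h.((h (g h)) (g h))))) (\g.(\h.((h (g h)) (g h)))))

Answer: ((p (\g.(\h.((h (g h)) (g h))))) (\g.(\h.((h (g h)) (g h)))))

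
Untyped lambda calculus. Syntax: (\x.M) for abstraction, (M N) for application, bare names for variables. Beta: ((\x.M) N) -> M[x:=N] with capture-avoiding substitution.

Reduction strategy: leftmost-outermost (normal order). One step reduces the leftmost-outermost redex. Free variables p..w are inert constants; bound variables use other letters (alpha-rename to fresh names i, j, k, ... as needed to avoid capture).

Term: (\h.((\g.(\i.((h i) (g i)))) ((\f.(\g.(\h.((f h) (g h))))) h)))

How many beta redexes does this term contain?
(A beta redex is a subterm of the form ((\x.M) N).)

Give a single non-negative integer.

Term: (\h.((\g.(\i.((h i) (g i)))) ((\f.(\g.(\h.((f h) (g h))))) h)))
  Redex: ((\g.(\i.((h i) (g i)))) ((\f.(\g.(\h.((f h) (g h))))) h))
  Redex: ((\f.(\g.(\h.((f h) (g h))))) h)
Total redexes: 2

Answer: 2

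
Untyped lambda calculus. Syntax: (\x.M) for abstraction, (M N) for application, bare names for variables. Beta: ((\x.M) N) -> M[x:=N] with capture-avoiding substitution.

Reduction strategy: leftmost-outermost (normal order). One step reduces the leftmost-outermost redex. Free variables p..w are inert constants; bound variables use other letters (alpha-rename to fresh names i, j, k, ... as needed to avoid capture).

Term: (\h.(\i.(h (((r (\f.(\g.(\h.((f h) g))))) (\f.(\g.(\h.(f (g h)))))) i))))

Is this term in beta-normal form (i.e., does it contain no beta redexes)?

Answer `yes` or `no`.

Term: (\h.(\i.(h (((r (\f.(\g.(\h.((f h) g))))) (\f.(\g.(\h.(f (g h)))))) i))))
No beta redexes found.

Answer: yes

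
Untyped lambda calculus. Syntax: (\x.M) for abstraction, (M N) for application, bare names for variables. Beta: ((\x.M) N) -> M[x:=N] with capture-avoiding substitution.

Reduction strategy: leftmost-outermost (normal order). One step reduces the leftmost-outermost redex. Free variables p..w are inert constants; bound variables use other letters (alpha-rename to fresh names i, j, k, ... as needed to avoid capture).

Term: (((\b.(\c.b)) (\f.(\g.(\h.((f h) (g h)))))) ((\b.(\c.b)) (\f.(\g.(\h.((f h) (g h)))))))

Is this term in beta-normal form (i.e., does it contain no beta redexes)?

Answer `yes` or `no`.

Answer: no

Derivation:
Term: (((\b.(\c.b)) (\f.(\g.(\h.((f h) (g h)))))) ((\b.(\c.b)) (\f.(\g.(\h.((f h) (g h)))))))
Found 2 beta redex(es).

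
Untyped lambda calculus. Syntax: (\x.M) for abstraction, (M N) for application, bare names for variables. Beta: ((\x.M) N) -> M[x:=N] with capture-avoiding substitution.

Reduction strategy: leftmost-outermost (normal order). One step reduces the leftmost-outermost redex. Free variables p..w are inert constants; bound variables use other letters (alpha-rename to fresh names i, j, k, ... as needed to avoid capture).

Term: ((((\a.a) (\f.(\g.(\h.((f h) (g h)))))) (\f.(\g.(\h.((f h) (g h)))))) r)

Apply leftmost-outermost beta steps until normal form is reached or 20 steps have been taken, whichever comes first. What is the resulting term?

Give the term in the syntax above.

Answer: (\h.(\i.((h i) ((r h) i))))

Derivation:
Step 0: ((((\a.a) (\f.(\g.(\h.((f h) (g h)))))) (\f.(\g.(\h.((f h) (g h)))))) r)
Step 1: (((\f.(\g.(\h.((f h) (g h))))) (\f.(\g.(\h.((f h) (g h)))))) r)
Step 2: ((\g.(\h.(((\f.(\g.(\h.((f h) (g h))))) h) (g h)))) r)
Step 3: (\h.(((\f.(\g.(\h.((f h) (g h))))) h) (r h)))
Step 4: (\h.((\g.(\i.((h i) (g i)))) (r h)))
Step 5: (\h.(\i.((h i) ((r h) i))))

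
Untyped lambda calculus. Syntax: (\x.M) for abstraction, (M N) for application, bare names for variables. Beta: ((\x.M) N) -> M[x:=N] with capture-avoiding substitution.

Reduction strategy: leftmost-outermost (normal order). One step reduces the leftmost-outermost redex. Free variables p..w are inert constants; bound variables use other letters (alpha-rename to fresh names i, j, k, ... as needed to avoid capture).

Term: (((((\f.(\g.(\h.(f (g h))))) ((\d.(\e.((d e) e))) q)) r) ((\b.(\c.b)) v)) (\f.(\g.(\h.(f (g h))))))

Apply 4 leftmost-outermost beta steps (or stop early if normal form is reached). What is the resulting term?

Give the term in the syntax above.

Step 0: (((((\f.(\g.(\h.(f (g h))))) ((\d.(\e.((d e) e))) q)) r) ((\b.(\c.b)) v)) (\f.(\g.(\h.(f (g h))))))
Step 1: ((((\g.(\h.(((\d.(\e.((d e) e))) q) (g h)))) r) ((\b.(\c.b)) v)) (\f.(\g.(\h.(f (g h))))))
Step 2: (((\h.(((\d.(\e.((d e) e))) q) (r h))) ((\b.(\c.b)) v)) (\f.(\g.(\h.(f (g h))))))
Step 3: ((((\d.(\e.((d e) e))) q) (r ((\b.(\c.b)) v))) (\f.(\g.(\h.(f (g h))))))
Step 4: (((\e.((q e) e)) (r ((\b.(\c.b)) v))) (\f.(\g.(\h.(f (g h))))))

Answer: (((\e.((q e) e)) (r ((\b.(\c.b)) v))) (\f.(\g.(\h.(f (g h))))))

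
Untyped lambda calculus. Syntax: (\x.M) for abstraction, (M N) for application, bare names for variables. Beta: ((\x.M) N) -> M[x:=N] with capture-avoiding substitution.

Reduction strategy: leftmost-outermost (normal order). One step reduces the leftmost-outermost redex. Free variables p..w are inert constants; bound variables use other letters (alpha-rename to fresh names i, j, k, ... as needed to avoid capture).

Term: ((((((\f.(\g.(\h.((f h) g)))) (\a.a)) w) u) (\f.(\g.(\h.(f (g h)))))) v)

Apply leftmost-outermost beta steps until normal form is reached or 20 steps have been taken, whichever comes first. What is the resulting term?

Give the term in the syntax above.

Answer: (((u w) (\f.(\g.(\h.(f (g h)))))) v)

Derivation:
Step 0: ((((((\f.(\g.(\h.((f h) g)))) (\a.a)) w) u) (\f.(\g.(\h.(f (g h)))))) v)
Step 1: (((((\g.(\h.(((\a.a) h) g))) w) u) (\f.(\g.(\h.(f (g h)))))) v)
Step 2: ((((\h.(((\a.a) h) w)) u) (\f.(\g.(\h.(f (g h)))))) v)
Step 3: (((((\a.a) u) w) (\f.(\g.(\h.(f (g h)))))) v)
Step 4: (((u w) (\f.(\g.(\h.(f (g h)))))) v)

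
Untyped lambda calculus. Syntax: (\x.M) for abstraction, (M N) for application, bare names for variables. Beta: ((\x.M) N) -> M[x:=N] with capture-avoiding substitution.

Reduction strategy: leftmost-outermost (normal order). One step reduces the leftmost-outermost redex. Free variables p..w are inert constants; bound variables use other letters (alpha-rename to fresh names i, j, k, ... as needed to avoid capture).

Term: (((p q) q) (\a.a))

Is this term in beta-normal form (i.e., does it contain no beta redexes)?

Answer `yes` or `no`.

Term: (((p q) q) (\a.a))
No beta redexes found.

Answer: yes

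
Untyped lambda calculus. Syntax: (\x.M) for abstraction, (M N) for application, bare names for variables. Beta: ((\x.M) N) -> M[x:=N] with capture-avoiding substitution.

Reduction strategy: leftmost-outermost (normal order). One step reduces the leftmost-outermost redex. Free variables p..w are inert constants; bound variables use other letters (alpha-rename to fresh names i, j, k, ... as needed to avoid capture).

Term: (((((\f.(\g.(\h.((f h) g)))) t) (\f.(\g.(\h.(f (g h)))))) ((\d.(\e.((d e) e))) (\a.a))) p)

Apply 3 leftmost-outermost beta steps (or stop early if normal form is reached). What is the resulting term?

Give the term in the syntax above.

Step 0: (((((\f.(\g.(\h.((f h) g)))) t) (\f.(\g.(\h.(f (g h)))))) ((\d.(\e.((d e) e))) (\a.a))) p)
Step 1: ((((\g.(\h.((t h) g))) (\f.(\g.(\h.(f (g h)))))) ((\d.(\e.((d e) e))) (\a.a))) p)
Step 2: (((\h.((t h) (\f.(\g.(\h.(f (g h))))))) ((\d.(\e.((d e) e))) (\a.a))) p)
Step 3: (((t ((\d.(\e.((d e) e))) (\a.a))) (\f.(\g.(\h.(f (g h)))))) p)

Answer: (((t ((\d.(\e.((d e) e))) (\a.a))) (\f.(\g.(\h.(f (g h)))))) p)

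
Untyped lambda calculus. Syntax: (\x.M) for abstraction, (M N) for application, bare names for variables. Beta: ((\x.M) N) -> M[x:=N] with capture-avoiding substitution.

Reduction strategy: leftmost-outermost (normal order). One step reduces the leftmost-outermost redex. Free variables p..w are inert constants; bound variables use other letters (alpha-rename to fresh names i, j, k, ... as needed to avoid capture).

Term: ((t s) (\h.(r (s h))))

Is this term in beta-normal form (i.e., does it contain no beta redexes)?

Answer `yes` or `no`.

Term: ((t s) (\h.(r (s h))))
No beta redexes found.

Answer: yes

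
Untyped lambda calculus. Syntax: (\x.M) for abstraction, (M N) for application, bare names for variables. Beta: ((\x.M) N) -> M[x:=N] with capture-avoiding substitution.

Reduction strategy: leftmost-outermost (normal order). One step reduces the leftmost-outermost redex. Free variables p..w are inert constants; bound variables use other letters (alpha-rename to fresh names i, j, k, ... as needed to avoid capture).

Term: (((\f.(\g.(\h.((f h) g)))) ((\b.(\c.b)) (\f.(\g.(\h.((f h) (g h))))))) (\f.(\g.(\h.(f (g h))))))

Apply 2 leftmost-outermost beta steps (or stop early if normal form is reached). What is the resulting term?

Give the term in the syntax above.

Answer: (\h.((((\b.(\c.b)) (\f.(\g.(\h.((f h) (g h)))))) h) (\f.(\g.(\h.(f (g h)))))))

Derivation:
Step 0: (((\f.(\g.(\h.((f h) g)))) ((\b.(\c.b)) (\f.(\g.(\h.((f h) (g h))))))) (\f.(\g.(\h.(f (g h))))))
Step 1: ((\g.(\h.((((\b.(\c.b)) (\f.(\g.(\h.((f h) (g h)))))) h) g))) (\f.(\g.(\h.(f (g h))))))
Step 2: (\h.((((\b.(\c.b)) (\f.(\g.(\h.((f h) (g h)))))) h) (\f.(\g.(\h.(f (g h)))))))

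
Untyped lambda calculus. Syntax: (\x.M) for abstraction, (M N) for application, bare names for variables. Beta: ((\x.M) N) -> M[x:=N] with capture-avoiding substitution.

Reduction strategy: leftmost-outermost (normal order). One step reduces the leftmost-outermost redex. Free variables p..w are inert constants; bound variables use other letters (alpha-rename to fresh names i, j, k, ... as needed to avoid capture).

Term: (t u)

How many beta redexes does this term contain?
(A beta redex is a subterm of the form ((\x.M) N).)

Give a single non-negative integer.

Answer: 0

Derivation:
Term: (t u)
  (no redexes)
Total redexes: 0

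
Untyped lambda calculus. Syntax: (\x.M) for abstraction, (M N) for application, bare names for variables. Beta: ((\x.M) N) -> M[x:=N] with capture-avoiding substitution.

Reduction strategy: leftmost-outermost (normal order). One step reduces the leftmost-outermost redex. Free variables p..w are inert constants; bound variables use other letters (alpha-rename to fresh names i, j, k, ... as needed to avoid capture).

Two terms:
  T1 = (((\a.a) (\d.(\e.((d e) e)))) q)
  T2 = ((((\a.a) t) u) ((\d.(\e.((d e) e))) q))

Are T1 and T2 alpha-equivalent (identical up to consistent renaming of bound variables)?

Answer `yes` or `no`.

Answer: no

Derivation:
Term 1: (((\a.a) (\d.(\e.((d e) e)))) q)
Term 2: ((((\a.a) t) u) ((\d.(\e.((d e) e))) q))
Alpha-equivalence: compare structure up to binder renaming.
Result: False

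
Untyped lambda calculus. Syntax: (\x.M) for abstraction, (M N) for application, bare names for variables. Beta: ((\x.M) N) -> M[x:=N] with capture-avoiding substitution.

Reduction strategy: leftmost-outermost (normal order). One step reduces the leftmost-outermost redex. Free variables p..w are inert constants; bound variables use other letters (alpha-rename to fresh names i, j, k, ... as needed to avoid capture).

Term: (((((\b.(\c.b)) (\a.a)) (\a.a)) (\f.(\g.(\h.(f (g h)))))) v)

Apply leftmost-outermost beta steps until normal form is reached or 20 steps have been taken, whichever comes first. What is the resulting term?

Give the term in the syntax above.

Step 0: (((((\b.(\c.b)) (\a.a)) (\a.a)) (\f.(\g.(\h.(f (g h)))))) v)
Step 1: ((((\c.(\a.a)) (\a.a)) (\f.(\g.(\h.(f (g h)))))) v)
Step 2: (((\a.a) (\f.(\g.(\h.(f (g h)))))) v)
Step 3: ((\f.(\g.(\h.(f (g h))))) v)
Step 4: (\g.(\h.(v (g h))))

Answer: (\g.(\h.(v (g h))))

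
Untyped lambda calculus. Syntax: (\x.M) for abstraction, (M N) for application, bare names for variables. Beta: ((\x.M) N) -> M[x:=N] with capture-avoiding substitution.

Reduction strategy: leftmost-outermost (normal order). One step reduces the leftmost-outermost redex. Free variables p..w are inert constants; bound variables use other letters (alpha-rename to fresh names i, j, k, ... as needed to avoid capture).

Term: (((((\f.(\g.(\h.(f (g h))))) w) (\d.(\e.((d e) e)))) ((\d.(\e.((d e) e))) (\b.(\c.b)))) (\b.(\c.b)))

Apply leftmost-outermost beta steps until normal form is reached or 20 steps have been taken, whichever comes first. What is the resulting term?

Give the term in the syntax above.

Step 0: (((((\f.(\g.(\h.(f (g h))))) w) (\d.(\e.((d e) e)))) ((\d.(\e.((d e) e))) (\b.(\c.b)))) (\b.(\c.b)))
Step 1: ((((\g.(\h.(w (g h)))) (\d.(\e.((d e) e)))) ((\d.(\e.((d e) e))) (\b.(\c.b)))) (\b.(\c.b)))
Step 2: (((\h.(w ((\d.(\e.((d e) e))) h))) ((\d.(\e.((d e) e))) (\b.(\c.b)))) (\b.(\c.b)))
Step 3: ((w ((\d.(\e.((d e) e))) ((\d.(\e.((d e) e))) (\b.(\c.b))))) (\b.(\c.b)))
Step 4: ((w (\e.((((\d.(\e.((d e) e))) (\b.(\c.b))) e) e))) (\b.(\c.b)))
Step 5: ((w (\e.(((\e.(((\b.(\c.b)) e) e)) e) e))) (\b.(\c.b)))
Step 6: ((w (\e.((((\b.(\c.b)) e) e) e))) (\b.(\c.b)))
Step 7: ((w (\e.(((\c.e) e) e))) (\b.(\c.b)))
Step 8: ((w (\e.(e e))) (\b.(\c.b)))

Answer: ((w (\e.(e e))) (\b.(\c.b)))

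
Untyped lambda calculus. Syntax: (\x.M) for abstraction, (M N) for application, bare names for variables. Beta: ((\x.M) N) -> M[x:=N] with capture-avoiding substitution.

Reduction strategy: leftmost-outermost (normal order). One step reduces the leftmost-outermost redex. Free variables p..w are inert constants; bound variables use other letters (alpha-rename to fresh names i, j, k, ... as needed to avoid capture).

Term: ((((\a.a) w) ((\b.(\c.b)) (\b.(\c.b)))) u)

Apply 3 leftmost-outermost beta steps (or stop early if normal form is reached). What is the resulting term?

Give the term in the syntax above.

Step 0: ((((\a.a) w) ((\b.(\c.b)) (\b.(\c.b)))) u)
Step 1: ((w ((\b.(\c.b)) (\b.(\c.b)))) u)
Step 2: ((w (\c.(\b.(\c.b)))) u)
Step 3: (normal form reached)

Answer: ((w (\c.(\b.(\c.b)))) u)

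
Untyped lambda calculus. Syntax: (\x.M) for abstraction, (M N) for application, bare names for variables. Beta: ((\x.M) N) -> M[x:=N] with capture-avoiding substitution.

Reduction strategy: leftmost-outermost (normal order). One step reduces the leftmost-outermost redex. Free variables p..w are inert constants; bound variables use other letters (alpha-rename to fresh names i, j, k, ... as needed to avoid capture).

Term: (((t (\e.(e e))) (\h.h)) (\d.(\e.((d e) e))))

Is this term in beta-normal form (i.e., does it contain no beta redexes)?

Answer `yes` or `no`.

Term: (((t (\e.(e e))) (\h.h)) (\d.(\e.((d e) e))))
No beta redexes found.

Answer: yes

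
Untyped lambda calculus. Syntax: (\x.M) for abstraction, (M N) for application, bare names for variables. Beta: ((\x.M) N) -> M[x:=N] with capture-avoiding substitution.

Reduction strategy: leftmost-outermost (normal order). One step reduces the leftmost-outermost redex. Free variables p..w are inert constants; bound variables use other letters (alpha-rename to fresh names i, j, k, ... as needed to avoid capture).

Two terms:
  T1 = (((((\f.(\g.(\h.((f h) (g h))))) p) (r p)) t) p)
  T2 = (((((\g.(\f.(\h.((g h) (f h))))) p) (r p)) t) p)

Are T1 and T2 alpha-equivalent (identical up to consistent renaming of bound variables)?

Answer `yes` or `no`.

Answer: yes

Derivation:
Term 1: (((((\f.(\g.(\h.((f h) (g h))))) p) (r p)) t) p)
Term 2: (((((\g.(\f.(\h.((g h) (f h))))) p) (r p)) t) p)
Alpha-equivalence: compare structure up to binder renaming.
Result: True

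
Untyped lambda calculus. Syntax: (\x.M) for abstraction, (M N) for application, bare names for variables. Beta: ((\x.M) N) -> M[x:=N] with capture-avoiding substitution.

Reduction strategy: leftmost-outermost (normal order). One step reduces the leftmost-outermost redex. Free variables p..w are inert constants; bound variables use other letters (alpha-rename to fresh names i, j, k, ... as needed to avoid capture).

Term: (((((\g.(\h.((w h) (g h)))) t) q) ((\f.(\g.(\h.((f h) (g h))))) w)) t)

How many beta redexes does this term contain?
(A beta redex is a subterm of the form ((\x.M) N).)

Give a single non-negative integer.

Term: (((((\g.(\h.((w h) (g h)))) t) q) ((\f.(\g.(\h.((f h) (g h))))) w)) t)
  Redex: ((\g.(\h.((w h) (g h)))) t)
  Redex: ((\f.(\g.(\h.((f h) (g h))))) w)
Total redexes: 2

Answer: 2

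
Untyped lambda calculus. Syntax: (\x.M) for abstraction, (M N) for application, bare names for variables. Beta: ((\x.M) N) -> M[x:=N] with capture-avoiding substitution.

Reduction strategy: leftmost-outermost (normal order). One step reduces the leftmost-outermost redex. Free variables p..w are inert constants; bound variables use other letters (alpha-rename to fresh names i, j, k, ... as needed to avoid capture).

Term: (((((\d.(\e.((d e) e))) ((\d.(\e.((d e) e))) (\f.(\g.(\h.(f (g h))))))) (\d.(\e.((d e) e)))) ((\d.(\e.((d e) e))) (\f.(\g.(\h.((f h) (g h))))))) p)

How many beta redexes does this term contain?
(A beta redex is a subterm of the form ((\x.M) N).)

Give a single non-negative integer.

Term: (((((\d.(\e.((d e) e))) ((\d.(\e.((d e) e))) (\f.(\g.(\h.(f (g h))))))) (\d.(\e.((d e) e)))) ((\d.(\e.((d e) e))) (\f.(\g.(\h.((f h) (g h))))))) p)
  Redex: ((\d.(\e.((d e) e))) ((\d.(\e.((d e) e))) (\f.(\g.(\h.(f (g h)))))))
  Redex: ((\d.(\e.((d e) e))) (\f.(\g.(\h.(f (g h))))))
  Redex: ((\d.(\e.((d e) e))) (\f.(\g.(\h.((f h) (g h))))))
Total redexes: 3

Answer: 3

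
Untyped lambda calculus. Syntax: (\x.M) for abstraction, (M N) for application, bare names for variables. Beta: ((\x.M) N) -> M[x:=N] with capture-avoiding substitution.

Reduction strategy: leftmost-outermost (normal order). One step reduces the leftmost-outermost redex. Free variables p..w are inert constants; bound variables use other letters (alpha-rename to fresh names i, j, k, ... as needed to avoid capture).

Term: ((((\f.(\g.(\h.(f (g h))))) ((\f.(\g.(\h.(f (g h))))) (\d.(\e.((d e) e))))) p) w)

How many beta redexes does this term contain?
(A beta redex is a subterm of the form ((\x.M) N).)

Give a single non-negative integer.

Term: ((((\f.(\g.(\h.(f (g h))))) ((\f.(\g.(\h.(f (g h))))) (\d.(\e.((d e) e))))) p) w)
  Redex: ((\f.(\g.(\h.(f (g h))))) ((\f.(\g.(\h.(f (g h))))) (\d.(\e.((d e) e)))))
  Redex: ((\f.(\g.(\h.(f (g h))))) (\d.(\e.((d e) e))))
Total redexes: 2

Answer: 2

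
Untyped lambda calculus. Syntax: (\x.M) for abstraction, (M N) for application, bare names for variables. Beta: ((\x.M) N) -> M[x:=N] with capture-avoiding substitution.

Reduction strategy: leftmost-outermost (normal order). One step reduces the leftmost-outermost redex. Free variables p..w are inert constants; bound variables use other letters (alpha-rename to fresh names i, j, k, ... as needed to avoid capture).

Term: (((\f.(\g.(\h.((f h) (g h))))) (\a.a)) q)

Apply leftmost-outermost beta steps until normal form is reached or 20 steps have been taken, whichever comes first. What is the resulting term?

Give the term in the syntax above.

Step 0: (((\f.(\g.(\h.((f h) (g h))))) (\a.a)) q)
Step 1: ((\g.(\h.(((\a.a) h) (g h)))) q)
Step 2: (\h.(((\a.a) h) (q h)))
Step 3: (\h.(h (q h)))

Answer: (\h.(h (q h)))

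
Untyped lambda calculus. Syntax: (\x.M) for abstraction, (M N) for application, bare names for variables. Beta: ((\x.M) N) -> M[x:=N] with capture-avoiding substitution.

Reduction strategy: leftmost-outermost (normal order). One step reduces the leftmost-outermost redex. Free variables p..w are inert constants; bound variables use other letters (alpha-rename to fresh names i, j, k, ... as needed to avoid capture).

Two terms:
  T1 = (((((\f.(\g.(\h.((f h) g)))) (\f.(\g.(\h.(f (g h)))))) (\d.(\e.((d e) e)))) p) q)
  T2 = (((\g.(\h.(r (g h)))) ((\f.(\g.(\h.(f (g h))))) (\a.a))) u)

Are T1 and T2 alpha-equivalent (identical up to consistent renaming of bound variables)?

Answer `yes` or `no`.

Term 1: (((((\f.(\g.(\h.((f h) g)))) (\f.(\g.(\h.(f (g h)))))) (\d.(\e.((d e) e)))) p) q)
Term 2: (((\g.(\h.(r (g h)))) ((\f.(\g.(\h.(f (g h))))) (\a.a))) u)
Alpha-equivalence: compare structure up to binder renaming.
Result: False

Answer: no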